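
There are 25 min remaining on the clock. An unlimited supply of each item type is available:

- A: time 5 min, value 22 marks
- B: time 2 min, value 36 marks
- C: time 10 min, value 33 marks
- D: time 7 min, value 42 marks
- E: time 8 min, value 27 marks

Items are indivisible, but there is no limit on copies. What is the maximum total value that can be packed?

432 marks

Best value-per-unit is B at 36/2, and filling with it alone uses time 12×2=24. No mix of the others beats 12×36 = 432.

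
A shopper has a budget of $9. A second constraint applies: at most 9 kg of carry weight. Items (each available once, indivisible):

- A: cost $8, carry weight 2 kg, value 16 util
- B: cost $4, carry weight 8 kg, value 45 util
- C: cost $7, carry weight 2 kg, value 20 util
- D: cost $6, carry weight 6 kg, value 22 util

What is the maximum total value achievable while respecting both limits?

45 util

Feasible sets respecting both limits:
- B: cost 4, carry weight 8, value 45
- D: cost 6, carry weight 6, value 22
- C: cost 7, carry weight 2, value 20
- A: cost 8, carry weight 2, value 16
Best: 45 util.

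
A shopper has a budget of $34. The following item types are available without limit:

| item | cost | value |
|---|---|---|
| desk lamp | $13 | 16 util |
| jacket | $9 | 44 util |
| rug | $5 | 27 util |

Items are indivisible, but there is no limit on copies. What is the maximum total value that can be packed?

179 util

Best value-per-unit is rug at 27/5; filling with it alone gives 6×27 = 162.
Optimal mix: 1×jacket + 5×rug → cost 34, value 179.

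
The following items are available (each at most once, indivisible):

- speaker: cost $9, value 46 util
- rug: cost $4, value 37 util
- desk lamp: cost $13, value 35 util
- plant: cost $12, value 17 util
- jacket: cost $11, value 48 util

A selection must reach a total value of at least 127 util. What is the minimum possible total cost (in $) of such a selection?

24

Subsets with value ≥ 127, sorted by total cost:
- speaker+rug+jacket: cost 24, value 131
- speaker+desk lamp+jacket: cost 33, value 129
- speaker+rug+plant+jacket: cost 36, value 148
Minimum cost: 24 $.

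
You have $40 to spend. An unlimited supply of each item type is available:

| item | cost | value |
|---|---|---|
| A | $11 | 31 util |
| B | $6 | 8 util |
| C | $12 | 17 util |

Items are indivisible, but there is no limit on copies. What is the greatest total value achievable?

Best value-per-unit is A at 31/11; filling with it alone gives 3×31 = 93.
Optimal mix: 3×A + 1×B → cost 39, value 101.

101 util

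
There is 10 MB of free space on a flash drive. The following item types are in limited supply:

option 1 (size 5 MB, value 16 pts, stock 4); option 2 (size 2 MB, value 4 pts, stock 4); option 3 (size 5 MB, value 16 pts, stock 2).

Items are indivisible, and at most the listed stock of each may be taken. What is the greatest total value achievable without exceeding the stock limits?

32 pts

Best selections within size 10 and stock limits:
- 2×option 3: size 10, value 32
- 1×option 1 + 1×option 3: size 10, value 32
Best: 32 pts.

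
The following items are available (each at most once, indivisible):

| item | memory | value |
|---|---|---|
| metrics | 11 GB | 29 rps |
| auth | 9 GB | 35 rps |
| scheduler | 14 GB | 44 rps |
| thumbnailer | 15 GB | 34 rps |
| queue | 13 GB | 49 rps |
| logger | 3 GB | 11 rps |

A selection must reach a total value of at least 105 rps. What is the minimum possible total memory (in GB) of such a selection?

Subsets with value ≥ 105, sorted by total memory:
- metrics+auth+queue: memory 33, value 113
- metrics+auth+scheduler: memory 34, value 108
- auth+scheduler+queue: memory 36, value 128
- metrics+auth+queue+logger: memory 36, value 124
Minimum memory: 33 GB.

33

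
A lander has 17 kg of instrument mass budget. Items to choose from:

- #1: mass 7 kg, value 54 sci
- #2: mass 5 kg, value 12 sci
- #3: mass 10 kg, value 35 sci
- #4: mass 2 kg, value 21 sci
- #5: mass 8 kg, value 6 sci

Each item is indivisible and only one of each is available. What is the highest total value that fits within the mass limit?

Check high-value combinations within 17 kg:
- #1+#3: mass 7+10=17, value 54+35=89
- #1+#2+#4: mass 7+5+2=14, value 54+12+21=87
- #1+#4+#5: mass 7+2+8=17, value 54+21+6=81
- #1+#4: mass 7+2=9, value 54+21=75
- #2+#3+#4: mass 5+10+2=17, value 12+35+21=68
Best: 89 sci.

89 sci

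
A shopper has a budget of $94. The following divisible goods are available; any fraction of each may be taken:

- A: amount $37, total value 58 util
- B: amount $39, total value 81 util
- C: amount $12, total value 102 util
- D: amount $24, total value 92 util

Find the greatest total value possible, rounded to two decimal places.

304.78

Take in order of value per unit:
- C (102/12 per unit): all 12 → value 102, running total 102.00
- D (92/24 per unit): all 24 → value 92, running total 194.00
- B (81/39 per unit): all 39 → value 81, running total 275.00
- A (58/37 per unit): 19 of 37 → value 19×58/37 = 29.7838, running total 304.78
Total 304.78.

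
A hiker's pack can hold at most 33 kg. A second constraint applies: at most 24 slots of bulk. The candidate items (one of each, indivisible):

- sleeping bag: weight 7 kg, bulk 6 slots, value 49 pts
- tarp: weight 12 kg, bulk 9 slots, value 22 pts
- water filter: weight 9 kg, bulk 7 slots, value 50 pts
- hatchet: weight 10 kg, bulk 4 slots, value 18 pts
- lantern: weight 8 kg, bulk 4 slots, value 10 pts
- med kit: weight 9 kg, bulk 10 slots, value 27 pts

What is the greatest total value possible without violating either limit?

Feasible sets respecting both limits:
- sleeping bag+water filter+med kit: weight 25, bulk 23, value 126
- sleeping bag+tarp+water filter: weight 28, bulk 22, value 121
- sleeping bag+water filter+hatchet: weight 26, bulk 17, value 117
Best: 126 pts.

126 pts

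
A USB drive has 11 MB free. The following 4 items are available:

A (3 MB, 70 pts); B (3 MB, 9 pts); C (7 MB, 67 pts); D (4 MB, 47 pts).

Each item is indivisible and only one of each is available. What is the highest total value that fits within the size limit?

Check high-value combinations within 11 MB:
- A+C: size 3+7=10, value 70+67=137
- A+B+D: size 3+3+4=10, value 70+9+47=126
- A+D: size 3+4=7, value 70+47=117
- C+D: size 7+4=11, value 67+47=114
- A+B: size 3+3=6, value 70+9=79
Best: 137 pts.

137 pts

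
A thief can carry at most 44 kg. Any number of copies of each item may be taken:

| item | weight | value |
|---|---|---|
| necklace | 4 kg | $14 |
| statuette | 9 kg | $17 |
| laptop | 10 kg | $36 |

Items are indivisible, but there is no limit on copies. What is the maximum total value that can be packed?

$158

Best value-per-unit is laptop at 36/10; filling with it alone gives 4×36 = 144.
Optimal mix: 1×necklace + 4×laptop → weight 44, value 158.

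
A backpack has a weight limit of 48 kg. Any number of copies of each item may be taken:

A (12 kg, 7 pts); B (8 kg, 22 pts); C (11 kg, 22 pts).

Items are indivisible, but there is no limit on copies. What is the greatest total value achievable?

Best value-per-unit is B at 22/8, and filling with it alone uses weight 6×8=48. No mix of the others beats 6×22 = 132.

132 pts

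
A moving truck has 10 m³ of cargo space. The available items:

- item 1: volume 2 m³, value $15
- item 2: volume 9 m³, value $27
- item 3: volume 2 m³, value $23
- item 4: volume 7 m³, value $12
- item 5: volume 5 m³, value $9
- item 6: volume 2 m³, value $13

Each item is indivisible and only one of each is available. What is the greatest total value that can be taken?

Check high-value combinations within 10 m³:
- item 1+item 3+item 6: volume 2+2+2=6, value 15+23+13=51
- item 1+item 3+item 5: volume 2+2+5=9, value 15+23+9=47
- item 3+item 5+item 6: volume 2+5+2=9, value 23+9+13=45
- item 1+item 3: volume 2+2=4, value 15+23=38
Best: $51.

$51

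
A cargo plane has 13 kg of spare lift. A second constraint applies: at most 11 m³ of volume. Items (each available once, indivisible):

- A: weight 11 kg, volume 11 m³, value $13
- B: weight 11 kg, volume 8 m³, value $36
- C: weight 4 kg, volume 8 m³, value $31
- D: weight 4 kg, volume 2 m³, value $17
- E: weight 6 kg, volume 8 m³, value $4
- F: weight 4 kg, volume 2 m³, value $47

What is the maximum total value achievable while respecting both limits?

Feasible sets respecting both limits:
- C+F: weight 8, volume 10, value 78
- D+F: weight 8, volume 4, value 64
- E+F: weight 10, volume 10, value 51
- C+D: weight 8, volume 10, value 48
Best: $78.

$78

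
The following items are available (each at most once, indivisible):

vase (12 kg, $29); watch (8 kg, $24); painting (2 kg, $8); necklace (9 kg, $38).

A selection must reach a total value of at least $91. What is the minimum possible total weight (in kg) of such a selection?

Subsets with value ≥ 91, sorted by total weight:
- vase+watch+necklace: weight 29, value 91
- vase+watch+painting+necklace: weight 31, value 99
Minimum weight: 29 kg.

29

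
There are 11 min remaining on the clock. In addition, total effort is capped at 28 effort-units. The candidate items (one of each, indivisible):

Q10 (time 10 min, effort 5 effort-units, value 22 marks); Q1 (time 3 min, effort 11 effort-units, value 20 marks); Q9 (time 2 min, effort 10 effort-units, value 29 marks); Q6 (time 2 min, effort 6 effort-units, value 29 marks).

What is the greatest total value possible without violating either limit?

Feasible sets respecting both limits:
- Q1+Q9+Q6: time 7, effort 27, value 78
- Q9+Q6: time 4, effort 16, value 58
- Q1+Q9: time 5, effort 21, value 49
- Q1+Q6: time 5, effort 17, value 49
Best: 78 marks.

78 marks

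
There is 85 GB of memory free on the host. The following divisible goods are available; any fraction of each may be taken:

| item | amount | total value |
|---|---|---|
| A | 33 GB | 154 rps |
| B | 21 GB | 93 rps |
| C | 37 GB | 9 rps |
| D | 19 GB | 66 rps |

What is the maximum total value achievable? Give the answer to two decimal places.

315.92

Take in order of value per unit:
- A (154/33 per unit): all 33 → value 154, running total 154.00
- B (93/21 per unit): all 21 → value 93, running total 247.00
- D (66/19 per unit): all 19 → value 66, running total 313.00
- C (9/37 per unit): 12 of 37 → value 12×9/37 = 2.9189, running total 315.92
Total 315.92.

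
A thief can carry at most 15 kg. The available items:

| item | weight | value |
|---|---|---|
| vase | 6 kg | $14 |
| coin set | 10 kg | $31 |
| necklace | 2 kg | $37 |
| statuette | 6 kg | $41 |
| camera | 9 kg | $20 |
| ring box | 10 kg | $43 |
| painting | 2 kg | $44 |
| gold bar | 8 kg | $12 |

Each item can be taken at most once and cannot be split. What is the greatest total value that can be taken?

Check high-value combinations within 15 kg:
- necklace+ring box+painting: weight 2+10+2=14, value 37+43+44=124
- necklace+statuette+painting: weight 2+6+2=10, value 37+41+44=122
- coin set+necklace+painting: weight 10+2+2=14, value 31+37+44=112
Best: $124.

$124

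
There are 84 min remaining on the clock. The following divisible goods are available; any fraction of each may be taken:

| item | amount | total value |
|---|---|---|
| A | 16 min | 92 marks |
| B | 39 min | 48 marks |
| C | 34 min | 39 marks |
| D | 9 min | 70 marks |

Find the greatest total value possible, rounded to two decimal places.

232.94

Take in order of value per unit:
- D (70/9 per unit): all 9 → value 70, running total 70.00
- A (92/16 per unit): all 16 → value 92, running total 162.00
- B (48/39 per unit): all 39 → value 48, running total 210.00
- C (39/34 per unit): 20 of 34 → value 20×39/34 = 22.9412, running total 232.94
Total 232.94.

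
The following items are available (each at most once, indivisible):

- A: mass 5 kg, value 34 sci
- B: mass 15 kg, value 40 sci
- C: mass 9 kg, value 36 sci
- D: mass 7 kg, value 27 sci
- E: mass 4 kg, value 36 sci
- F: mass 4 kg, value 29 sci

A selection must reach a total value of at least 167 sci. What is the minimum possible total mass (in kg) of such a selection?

Subsets with value ≥ 167, sorted by total mass:
- A+B+C+E+F: mass 37, value 175
- B+C+D+E+F: mass 39, value 168
Minimum mass: 37 kg.

37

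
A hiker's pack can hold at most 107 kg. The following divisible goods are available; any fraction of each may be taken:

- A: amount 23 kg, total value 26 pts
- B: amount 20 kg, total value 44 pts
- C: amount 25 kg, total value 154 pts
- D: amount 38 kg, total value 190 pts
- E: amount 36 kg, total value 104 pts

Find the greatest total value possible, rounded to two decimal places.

465.60

Take in order of value per unit:
- C (154/25 per unit): all 25 → value 154, running total 154.00
- D (190/38 per unit): all 38 → value 190, running total 344.00
- E (104/36 per unit): all 36 → value 104, running total 448.00
- B (44/20 per unit): 8 of 20 → value 8×44/20 = 17.6000, running total 465.60
Total 465.60.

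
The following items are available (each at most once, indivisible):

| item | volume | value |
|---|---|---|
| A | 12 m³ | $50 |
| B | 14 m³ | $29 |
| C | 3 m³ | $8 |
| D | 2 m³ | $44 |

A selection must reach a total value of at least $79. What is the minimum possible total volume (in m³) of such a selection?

14

Subsets with value ≥ 79, sorted by total volume:
- A+D: volume 14, value 94
- A+C+D: volume 17, value 102
- B+C+D: volume 19, value 81
Minimum volume: 14 m³.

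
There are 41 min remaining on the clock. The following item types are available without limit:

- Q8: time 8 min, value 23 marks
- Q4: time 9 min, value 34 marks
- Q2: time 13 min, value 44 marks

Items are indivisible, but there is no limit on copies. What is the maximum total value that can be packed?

146 marks

Best value-per-unit is Q4 at 34/9; filling with it alone gives 4×34 = 136.
Optimal mix: 3×Q4 + 1×Q2 → time 40, value 146.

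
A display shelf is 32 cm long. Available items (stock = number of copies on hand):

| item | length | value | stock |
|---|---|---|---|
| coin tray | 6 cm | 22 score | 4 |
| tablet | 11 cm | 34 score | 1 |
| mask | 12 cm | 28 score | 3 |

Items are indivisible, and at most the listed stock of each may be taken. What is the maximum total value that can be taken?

100 score

Best selections within length 32 and stock limits:
- 3×coin tray + 1×tablet: length 29, value 100
- 3×coin tray + 1×mask: length 30, value 94
Best: 100 score.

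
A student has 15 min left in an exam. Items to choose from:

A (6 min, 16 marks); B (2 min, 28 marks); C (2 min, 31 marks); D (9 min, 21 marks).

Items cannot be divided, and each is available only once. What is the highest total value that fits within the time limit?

Check high-value combinations within 15 min:
- B+C+D: time 2+2+9=13, value 28+31+21=80
- A+B+C: time 6+2+2=10, value 16+28+31=75
- B+C: time 2+2=4, value 28+31=59
- C+D: time 2+9=11, value 31+21=52
- B+D: time 2+9=11, value 28+21=49
Best: 80 marks.

80 marks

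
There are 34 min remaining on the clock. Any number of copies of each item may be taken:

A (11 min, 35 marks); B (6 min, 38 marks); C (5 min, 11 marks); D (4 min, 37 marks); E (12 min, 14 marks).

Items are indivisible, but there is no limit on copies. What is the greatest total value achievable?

Best value-per-unit is D at 37/4; filling with it alone gives 8×37 = 296.
Optimal mix: 1×B + 7×D → time 34, value 297.

297 marks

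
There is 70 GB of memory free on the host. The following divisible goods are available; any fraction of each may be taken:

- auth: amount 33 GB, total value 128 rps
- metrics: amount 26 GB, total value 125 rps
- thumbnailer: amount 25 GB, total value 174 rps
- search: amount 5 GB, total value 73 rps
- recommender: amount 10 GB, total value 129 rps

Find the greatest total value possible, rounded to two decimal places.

516.52

Take in order of value per unit:
- search (73/5 per unit): all 5 → value 73, running total 73.00
- recommender (129/10 per unit): all 10 → value 129, running total 202.00
- thumbnailer (174/25 per unit): all 25 → value 174, running total 376.00
- metrics (125/26 per unit): all 26 → value 125, running total 501.00
- auth (128/33 per unit): 4 of 33 → value 4×128/33 = 15.5152, running total 516.52
Total 516.52.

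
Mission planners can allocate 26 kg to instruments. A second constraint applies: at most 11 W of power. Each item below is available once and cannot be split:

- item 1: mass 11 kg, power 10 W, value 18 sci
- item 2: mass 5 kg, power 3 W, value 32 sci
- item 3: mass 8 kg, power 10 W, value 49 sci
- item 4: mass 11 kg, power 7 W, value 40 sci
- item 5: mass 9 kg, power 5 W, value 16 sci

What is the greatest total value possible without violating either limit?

Feasible sets respecting both limits:
- item 2+item 4: mass 16, power 10, value 72
- item 3: mass 8, power 10, value 49
- item 2+item 5: mass 14, power 8, value 48
- item 4: mass 11, power 7, value 40
Best: 72 sci.

72 sci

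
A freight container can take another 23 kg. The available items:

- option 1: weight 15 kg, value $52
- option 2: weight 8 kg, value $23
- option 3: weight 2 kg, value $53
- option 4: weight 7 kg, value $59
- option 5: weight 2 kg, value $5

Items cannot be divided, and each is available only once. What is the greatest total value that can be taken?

Check high-value combinations within 23 kg:
- option 2+option 3+option 4+option 5: weight 8+2+7+2=19, value 23+53+59+5=140
- option 2+option 3+option 4: weight 8+2+7=17, value 23+53+59=135
- option 3+option 4+option 5: weight 2+7+2=11, value 53+59+5=117
- option 3+option 4: weight 2+7=9, value 53+59=112
Best: $140.

$140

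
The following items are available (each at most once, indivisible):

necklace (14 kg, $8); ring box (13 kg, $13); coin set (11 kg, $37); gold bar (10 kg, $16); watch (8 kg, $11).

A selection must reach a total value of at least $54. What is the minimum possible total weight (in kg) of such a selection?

29

Subsets with value ≥ 54, sorted by total weight:
- coin set+gold bar+watch: weight 29, value 64
- ring box+coin set+watch: weight 32, value 61
- necklace+coin set+watch: weight 33, value 56
- ring box+coin set+gold bar: weight 34, value 66
Minimum weight: 29 kg.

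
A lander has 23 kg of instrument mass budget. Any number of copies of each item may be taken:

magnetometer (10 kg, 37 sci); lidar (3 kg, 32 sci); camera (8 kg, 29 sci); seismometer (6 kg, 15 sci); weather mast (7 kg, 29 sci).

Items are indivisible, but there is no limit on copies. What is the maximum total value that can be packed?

Best value-per-unit is lidar at 32/3, and filling with it alone uses mass 7×3=21. No mix of the others beats 7×32 = 224.

224 sci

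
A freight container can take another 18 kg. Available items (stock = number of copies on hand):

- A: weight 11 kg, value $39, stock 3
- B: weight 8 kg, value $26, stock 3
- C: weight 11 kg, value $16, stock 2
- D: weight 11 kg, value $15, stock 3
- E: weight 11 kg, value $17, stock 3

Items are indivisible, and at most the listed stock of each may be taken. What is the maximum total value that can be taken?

Best selections within weight 18 and stock limits:
- 2×B: weight 16, value 52
- 1×A: weight 11, value 39
- 1×B: weight 8, value 26
- 1×E: weight 11, value 17
Best: $52.

$52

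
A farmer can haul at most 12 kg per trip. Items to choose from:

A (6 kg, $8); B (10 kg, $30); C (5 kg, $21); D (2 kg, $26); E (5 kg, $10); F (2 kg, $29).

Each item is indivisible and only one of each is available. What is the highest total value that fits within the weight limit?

Check high-value combinations within 12 kg:
- C+D+F: weight 5+2+2=9, value 21+26+29=76
- D+E+F: weight 2+5+2=9, value 26+10+29=65
- A+D+F: weight 6+2+2=10, value 8+26+29=63
Best: $76.

$76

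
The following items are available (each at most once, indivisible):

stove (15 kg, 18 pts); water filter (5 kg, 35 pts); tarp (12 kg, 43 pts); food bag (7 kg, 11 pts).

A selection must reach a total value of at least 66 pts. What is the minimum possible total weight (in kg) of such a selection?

Subsets with value ≥ 66, sorted by total weight:
- water filter+tarp: weight 17, value 78
- water filter+tarp+food bag: weight 24, value 89
- stove+water filter+tarp: weight 32, value 96
Minimum weight: 17 kg.

17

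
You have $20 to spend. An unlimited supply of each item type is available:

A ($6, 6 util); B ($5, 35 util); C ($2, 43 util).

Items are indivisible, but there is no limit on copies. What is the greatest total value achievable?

Best value-per-unit is C at 43/2, and filling with it alone uses cost 10×2=20. No mix of the others beats 10×43 = 430.

430 util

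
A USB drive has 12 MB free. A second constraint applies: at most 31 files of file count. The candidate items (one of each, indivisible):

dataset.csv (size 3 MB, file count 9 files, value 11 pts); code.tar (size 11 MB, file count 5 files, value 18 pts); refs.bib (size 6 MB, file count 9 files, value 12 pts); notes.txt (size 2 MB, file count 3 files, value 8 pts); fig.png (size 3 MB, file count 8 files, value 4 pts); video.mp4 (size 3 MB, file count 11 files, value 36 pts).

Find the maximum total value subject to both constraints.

Feasible sets respecting both limits:
- dataset.csv+refs.bib+video.mp4: size 12, file count 29, value 59
- dataset.csv+notes.txt+fig.png+video.mp4: size 11, file count 31, value 59
- refs.bib+notes.txt+video.mp4: size 11, file count 23, value 56
- dataset.csv+notes.txt+video.mp4: size 8, file count 23, value 55
Best: 59 pts.

59 pts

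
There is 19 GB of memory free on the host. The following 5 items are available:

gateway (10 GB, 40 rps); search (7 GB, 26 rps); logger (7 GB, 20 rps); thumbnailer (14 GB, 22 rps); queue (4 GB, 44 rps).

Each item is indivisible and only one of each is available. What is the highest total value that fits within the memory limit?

Check high-value combinations within 19 GB:
- search+logger+queue: memory 7+7+4=18, value 26+20+44=90
- gateway+queue: memory 10+4=14, value 40+44=84
- search+queue: memory 7+4=11, value 26+44=70
- gateway+search: memory 10+7=17, value 40+26=66
- thumbnailer+queue: memory 14+4=18, value 22+44=66
Best: 90 rps.

90 rps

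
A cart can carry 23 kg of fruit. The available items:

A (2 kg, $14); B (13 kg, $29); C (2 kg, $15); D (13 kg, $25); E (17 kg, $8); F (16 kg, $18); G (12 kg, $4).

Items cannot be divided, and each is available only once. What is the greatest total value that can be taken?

Check high-value combinations within 23 kg:
- A+B+C: weight 2+13+2=17, value 14+29+15=58
- A+C+D: weight 2+2+13=17, value 14+15+25=54
- A+C+F: weight 2+2+16=20, value 14+15+18=47
- B+C: weight 13+2=15, value 29+15=44
Best: $58.

$58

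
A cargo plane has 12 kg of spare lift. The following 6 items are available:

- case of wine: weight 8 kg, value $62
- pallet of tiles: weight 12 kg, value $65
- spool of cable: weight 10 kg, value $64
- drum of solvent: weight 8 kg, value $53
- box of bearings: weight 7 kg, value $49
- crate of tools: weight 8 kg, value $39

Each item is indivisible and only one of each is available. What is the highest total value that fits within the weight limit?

$65

This is a 0/1 knapsack; check combinations near the capacity.
- pallet of tiles: weight 12, value 65
- spool of cable: weight 10, value 64
- case of wine: weight 8, value 62
Best: $65.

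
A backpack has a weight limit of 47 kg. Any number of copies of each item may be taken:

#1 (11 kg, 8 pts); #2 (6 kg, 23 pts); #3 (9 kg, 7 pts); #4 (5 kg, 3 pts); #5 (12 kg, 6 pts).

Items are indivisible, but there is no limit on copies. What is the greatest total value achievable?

Best value-per-unit is #2 at 23/6; filling with it alone gives 7×23 = 161.
Optimal mix: 7×#2 + 1×#4 → weight 47, value 164.

164 pts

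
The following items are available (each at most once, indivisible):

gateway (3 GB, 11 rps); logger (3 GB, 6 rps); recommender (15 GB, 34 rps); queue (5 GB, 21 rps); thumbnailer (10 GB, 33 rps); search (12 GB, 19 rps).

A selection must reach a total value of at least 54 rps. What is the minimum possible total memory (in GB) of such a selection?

Subsets with value ≥ 54, sorted by total memory:
- queue+thumbnailer: memory 15, value 54
- gateway+queue+thumbnailer: memory 18, value 65
Minimum memory: 15 GB.

15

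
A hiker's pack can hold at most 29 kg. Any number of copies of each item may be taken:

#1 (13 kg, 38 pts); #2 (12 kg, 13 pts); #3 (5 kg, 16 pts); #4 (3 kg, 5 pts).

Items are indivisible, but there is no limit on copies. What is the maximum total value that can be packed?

Best value-per-unit is #3 at 16/5; filling with it alone gives 5×16 = 80.
Optimal mix: 1×#1 + 3×#3 → weight 28, value 86.

86 pts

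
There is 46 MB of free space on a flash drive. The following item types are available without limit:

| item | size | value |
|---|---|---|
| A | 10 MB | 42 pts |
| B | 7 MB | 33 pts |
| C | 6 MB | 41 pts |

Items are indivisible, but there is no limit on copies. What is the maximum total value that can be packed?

Best value-per-unit is C at 41/6; filling with it alone gives 7×41 = 287.
Optimal mix: 1×A + 6×C → size 46, value 288.

288 pts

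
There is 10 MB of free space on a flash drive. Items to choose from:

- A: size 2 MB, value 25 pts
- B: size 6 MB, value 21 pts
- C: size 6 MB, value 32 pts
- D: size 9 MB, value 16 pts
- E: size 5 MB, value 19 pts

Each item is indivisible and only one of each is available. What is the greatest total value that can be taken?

Check high-value combinations within 10 MB:
- A+C: size 2+6=8, value 25+32=57
- A+B: size 2+6=8, value 25+21=46
- A+E: size 2+5=7, value 25+19=44
- C: size 6, value 32
Best: 57 pts.

57 pts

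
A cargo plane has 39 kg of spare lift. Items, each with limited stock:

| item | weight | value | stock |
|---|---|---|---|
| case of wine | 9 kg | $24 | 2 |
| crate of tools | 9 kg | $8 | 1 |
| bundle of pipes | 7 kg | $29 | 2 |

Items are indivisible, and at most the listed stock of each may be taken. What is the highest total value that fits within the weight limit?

Top feasible selections:
- 2×case of wine + 2×bundle of pipes: weight 32, value 106
- 1×case of wine + 1×crate of tools + 2×bundle of pipes: weight 32, value 90
Best: $106.

$106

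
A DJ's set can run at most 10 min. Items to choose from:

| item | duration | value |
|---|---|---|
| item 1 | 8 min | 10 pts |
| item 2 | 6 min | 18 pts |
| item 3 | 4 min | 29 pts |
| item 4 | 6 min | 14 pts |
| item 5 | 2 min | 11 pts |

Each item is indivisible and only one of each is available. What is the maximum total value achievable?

47 pts

Check high-value combinations within 10 min:
- item 2+item 3: duration 6+4=10, value 18+29=47
- item 3+item 4: duration 4+6=10, value 29+14=43
- item 3+item 5: duration 4+2=6, value 29+11=40
- item 3: duration 4, value 29
Best: 47 pts.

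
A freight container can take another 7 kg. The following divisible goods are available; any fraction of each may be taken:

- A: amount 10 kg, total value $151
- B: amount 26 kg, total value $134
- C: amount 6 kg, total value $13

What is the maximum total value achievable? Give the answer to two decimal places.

105.70

Take in order of value per unit:
- A (151/10 per unit): 7 of 10 → value 7×151/10 = 105.7000, running total 105.70
Total 105.70.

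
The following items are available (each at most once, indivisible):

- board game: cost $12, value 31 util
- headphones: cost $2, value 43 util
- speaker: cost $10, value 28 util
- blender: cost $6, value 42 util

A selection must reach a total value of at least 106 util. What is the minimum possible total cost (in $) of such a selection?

Subsets with value ≥ 106, sorted by total cost:
- headphones+speaker+blender: cost 18, value 113
- board game+headphones+blender: cost 20, value 116
- board game+headphones+speaker+blender: cost 30, value 144
Minimum cost: 18 $.

18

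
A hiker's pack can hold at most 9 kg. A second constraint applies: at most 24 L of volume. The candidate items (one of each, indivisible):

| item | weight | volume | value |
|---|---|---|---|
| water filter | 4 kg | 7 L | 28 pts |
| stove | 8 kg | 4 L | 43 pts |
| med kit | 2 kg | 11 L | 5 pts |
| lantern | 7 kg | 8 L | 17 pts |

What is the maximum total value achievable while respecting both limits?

43 pts

Feasible sets respecting both limits:
- stove: weight 8, volume 4, value 43
- water filter+med kit: weight 6, volume 18, value 33
- water filter: weight 4, volume 7, value 28
Best: 43 pts.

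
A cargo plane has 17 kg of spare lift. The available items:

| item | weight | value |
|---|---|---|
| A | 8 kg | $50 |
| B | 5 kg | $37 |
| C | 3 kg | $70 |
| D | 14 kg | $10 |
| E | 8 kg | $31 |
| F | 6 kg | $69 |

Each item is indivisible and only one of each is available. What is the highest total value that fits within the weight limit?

Check high-value combinations within 17 kg:
- A+C+F: weight 8+3+6=17, value 50+70+69=189
- B+C+F: weight 5+3+6=14, value 37+70+69=176
- C+E+F: weight 3+8+6=17, value 70+31+69=170
- A+B+C: weight 8+5+3=16, value 50+37+70=157
Best: $189.

$189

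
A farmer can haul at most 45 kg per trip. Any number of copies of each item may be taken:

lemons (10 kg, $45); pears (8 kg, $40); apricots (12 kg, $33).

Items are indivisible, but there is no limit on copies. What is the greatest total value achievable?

$210

Best value-per-unit is pears at 40/8; filling with it alone gives 5×40 = 200.
Optimal mix: 2×lemons + 3×pears → weight 44, value 210.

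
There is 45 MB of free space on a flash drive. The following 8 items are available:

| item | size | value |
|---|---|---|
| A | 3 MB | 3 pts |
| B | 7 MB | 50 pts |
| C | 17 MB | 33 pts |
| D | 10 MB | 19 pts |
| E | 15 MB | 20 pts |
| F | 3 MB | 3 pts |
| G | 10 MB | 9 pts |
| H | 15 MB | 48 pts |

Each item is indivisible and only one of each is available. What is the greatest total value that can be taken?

137 pts

Check high-value combinations within 45 MB:
- A+B+C+F+H: size 3+7+17+3+15=45, value 3+50+33+3+48=137
- A+B+C+H: size 3+7+17+15=42, value 3+50+33+48=134
- B+C+F+H: size 7+17+3+15=42, value 50+33+3+48=134
- B+C+H: size 7+17+15=39, value 50+33+48=131
- A+B+D+G+H: size 3+7+10+10+15=45, value 3+50+19+9+48=129
Best: 137 pts.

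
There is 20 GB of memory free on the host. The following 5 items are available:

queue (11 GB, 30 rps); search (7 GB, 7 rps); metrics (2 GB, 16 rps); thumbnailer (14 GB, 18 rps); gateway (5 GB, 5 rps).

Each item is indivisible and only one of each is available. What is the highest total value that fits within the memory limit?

53 rps

Check high-value combinations within 20 GB:
- queue+search+metrics: memory 11+7+2=20, value 30+7+16=53
- queue+metrics+gateway: memory 11+2+5=18, value 30+16+5=51
- queue+metrics: memory 11+2=13, value 30+16=46
- queue+search: memory 11+7=18, value 30+7=37
- queue+gateway: memory 11+5=16, value 30+5=35
Best: 53 rps.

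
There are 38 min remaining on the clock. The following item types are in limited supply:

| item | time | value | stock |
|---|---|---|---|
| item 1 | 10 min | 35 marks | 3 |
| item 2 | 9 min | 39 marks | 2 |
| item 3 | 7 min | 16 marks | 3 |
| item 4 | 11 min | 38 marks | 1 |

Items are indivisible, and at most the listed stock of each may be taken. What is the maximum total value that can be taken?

Top feasible selections:
- 2×item 1 + 2×item 2: time 38, value 148
- 2×item 2 + 1×item 3 + 1×item 4: time 36, value 132
Best: 148 marks.

148 marks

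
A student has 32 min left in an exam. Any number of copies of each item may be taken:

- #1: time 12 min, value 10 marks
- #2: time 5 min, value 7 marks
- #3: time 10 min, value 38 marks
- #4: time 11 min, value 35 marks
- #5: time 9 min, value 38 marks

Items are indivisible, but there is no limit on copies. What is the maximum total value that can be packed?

121 marks

Best value-per-unit is #5 at 38/9; filling with it alone gives 3×38 = 114.
Optimal mix: 1×#2 + 3×#5 → time 32, value 121.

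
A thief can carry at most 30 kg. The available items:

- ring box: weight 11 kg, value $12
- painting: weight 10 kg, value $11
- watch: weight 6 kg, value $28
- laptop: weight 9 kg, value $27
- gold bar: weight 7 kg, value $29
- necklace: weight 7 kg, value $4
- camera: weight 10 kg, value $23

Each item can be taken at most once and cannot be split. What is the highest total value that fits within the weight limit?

$88

Check high-value combinations within 30 kg:
- watch+laptop+gold bar+necklace: weight 6+9+7+7=29, value 28+27+29+4=88
- watch+laptop+gold bar: weight 6+9+7=22, value 28+27+29=84
- watch+gold bar+necklace+camera: weight 6+7+7+10=30, value 28+29+4+23=84
Best: $88.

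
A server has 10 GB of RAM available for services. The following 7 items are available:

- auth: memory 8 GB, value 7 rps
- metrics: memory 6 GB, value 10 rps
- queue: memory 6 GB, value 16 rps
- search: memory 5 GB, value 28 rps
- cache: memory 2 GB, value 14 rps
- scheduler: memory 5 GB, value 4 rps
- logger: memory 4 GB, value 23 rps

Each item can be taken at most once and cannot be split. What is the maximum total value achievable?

51 rps

Check high-value combinations within 10 GB:
- search+logger: memory 5+4=9, value 28+23=51
- search+cache: memory 5+2=7, value 28+14=42
- queue+logger: memory 6+4=10, value 16+23=39
Best: 51 rps.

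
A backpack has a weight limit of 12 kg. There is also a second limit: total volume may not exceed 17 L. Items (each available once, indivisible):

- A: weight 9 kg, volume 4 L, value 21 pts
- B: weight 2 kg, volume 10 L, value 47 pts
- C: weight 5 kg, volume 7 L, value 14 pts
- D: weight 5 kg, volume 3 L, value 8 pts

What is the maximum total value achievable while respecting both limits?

Feasible sets respecting both limits:
- A+B: weight 11, volume 14, value 68
- B+C: weight 7, volume 17, value 61
- B+D: weight 7, volume 13, value 55
Best: 68 pts.

68 pts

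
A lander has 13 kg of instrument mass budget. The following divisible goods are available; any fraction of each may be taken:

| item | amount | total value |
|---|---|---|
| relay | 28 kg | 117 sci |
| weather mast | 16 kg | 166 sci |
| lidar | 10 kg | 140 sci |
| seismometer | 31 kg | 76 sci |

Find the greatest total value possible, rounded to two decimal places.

171.13

Take in order of value per unit:
- lidar (140/10 per unit): all 10 → value 140, running total 140.00
- weather mast (166/16 per unit): 3 of 16 → value 3×166/16 = 31.1250, running total 171.13
Total 171.13.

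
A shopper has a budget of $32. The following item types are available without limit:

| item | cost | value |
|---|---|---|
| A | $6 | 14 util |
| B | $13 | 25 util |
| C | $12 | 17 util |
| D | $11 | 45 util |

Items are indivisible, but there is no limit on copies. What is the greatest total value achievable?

104 util

Best value-per-unit is D at 45/11; filling with it alone gives 2×45 = 90.
Optimal mix: 1×A + 2×D → cost 28, value 104.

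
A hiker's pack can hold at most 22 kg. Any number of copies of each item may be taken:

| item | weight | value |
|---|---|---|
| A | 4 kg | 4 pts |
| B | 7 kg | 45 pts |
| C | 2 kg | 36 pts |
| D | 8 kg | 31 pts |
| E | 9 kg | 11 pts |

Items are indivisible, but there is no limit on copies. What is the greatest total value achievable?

396 pts

Best value-per-unit is C at 36/2, and filling with it alone uses weight 11×2=22. No mix of the others beats 11×36 = 396.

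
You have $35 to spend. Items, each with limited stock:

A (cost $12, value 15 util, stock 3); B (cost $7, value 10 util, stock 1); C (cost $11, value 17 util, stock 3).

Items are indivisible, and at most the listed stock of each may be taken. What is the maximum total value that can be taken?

Best selections within cost 35 and stock limits:
- 3×C: cost 33, value 51
- 1×A + 2×C: cost 34, value 49
Best: 51 util.

51 util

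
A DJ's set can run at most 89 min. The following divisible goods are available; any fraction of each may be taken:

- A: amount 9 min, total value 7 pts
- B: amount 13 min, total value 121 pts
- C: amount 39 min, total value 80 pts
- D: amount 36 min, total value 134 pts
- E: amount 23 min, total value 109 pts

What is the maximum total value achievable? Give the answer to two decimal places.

398.87

Take in order of value per unit:
- B (121/13 per unit): all 13 → value 121, running total 121.00
- E (109/23 per unit): all 23 → value 109, running total 230.00
- D (134/36 per unit): all 36 → value 134, running total 364.00
- C (80/39 per unit): 17 of 39 → value 17×80/39 = 34.8718, running total 398.87
Total 398.87.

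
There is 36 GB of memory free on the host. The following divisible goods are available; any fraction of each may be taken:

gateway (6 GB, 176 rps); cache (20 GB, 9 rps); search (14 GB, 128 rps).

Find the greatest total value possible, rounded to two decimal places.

311.20

Take in order of value per unit:
- gateway (176/6 per unit): all 6 → value 176, running total 176.00
- search (128/14 per unit): all 14 → value 128, running total 304.00
- cache (9/20 per unit): 16 of 20 → value 16×9/20 = 7.2000, running total 311.20
Total 311.20.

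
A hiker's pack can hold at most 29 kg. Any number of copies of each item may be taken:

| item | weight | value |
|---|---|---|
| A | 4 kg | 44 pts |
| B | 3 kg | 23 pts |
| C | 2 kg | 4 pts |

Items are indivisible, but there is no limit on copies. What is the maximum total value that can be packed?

Best value-per-unit is A at 44/4, and filling with it alone uses weight 7×4=28. No mix of the others beats 7×44 = 308.

308 pts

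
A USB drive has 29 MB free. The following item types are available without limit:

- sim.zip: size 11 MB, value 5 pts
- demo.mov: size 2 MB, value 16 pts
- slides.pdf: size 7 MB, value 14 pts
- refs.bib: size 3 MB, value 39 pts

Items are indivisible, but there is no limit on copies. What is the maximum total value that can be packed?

Best value-per-unit is refs.bib at 39/3; filling with it alone gives 9×39 = 351.
Optimal mix: 1×demo.mov + 9×refs.bib → size 29, value 367.

367 pts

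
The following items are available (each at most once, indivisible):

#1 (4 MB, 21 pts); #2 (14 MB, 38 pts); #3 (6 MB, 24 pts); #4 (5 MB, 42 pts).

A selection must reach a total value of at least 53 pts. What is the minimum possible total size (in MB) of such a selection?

Subsets with value ≥ 53, sorted by total size:
- #1+#4: size 9, value 63
- #3+#4: size 11, value 66
- #1+#3+#4: size 15, value 87
Minimum size: 9 MB.

9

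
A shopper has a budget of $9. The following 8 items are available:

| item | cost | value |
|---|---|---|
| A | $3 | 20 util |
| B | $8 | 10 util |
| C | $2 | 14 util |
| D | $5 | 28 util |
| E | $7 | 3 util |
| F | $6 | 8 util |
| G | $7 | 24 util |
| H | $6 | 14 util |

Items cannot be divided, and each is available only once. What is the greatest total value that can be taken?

This is a 0/1 knapsack; check combinations near the capacity.
- A+D: cost 3+5=8, value 20+28=48
- C+D: cost 2+5=7, value 14+28=42
- C+G: cost 2+7=9, value 14+24=38
- A+C: cost 3+2=5, value 20+14=34
- A+H: cost 3+6=9, value 20+14=34
Best: 48 util.

48 util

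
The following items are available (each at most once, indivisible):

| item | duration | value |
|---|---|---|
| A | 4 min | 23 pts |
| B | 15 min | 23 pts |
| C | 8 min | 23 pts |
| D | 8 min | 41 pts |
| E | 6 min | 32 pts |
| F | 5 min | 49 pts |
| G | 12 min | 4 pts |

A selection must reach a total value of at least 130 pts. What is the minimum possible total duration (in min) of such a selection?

23

Subsets with value ≥ 130, sorted by total duration:
- A+D+E+F: duration 23, value 145
- A+C+D+F: duration 25, value 136
Minimum duration: 23 min.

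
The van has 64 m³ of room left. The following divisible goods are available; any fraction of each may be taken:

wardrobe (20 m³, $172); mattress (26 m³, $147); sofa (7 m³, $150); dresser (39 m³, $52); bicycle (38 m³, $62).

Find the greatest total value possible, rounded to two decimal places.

Take in order of value per unit:
- sofa (150/7 per unit): all 7 → value 150, running total 150.00
- wardrobe (172/20 per unit): all 20 → value 172, running total 322.00
- mattress (147/26 per unit): all 26 → value 147, running total 469.00
- bicycle (62/38 per unit): 11 of 38 → value 11×62/38 = 17.9474, running total 486.95
Total 486.95.

486.95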